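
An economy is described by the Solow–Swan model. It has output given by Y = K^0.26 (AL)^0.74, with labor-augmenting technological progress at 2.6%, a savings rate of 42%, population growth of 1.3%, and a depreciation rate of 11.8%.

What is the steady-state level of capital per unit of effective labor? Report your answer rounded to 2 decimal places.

Steady state requires s·f(k) = (n + g + δ)·k, i.e. s·k^α = (n + g + δ)·k.
Dividing both sides by k: k^(1−α) = s / (n + g + δ).
k^0.74 = 0.42 / (0.013 + 0.026 + 0.118) = 0.42 / 0.157 = 2.6752
k* = 2.6752^(1/0.74) ≈ 3.7801

k* ≈ 3.78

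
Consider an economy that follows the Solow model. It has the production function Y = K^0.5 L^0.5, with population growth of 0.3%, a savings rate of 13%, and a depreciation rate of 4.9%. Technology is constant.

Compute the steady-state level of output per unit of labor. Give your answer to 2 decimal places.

Steady state requires s·f(k) = (n + δ)·k, i.e. s·k^α = (n + δ)·k.
Rearranging, k^(1−α) = s / (n + δ).
k^0.5 = 0.13 / (0.003 + 0.049) = 0.13 / 0.052 = 2.5000
k* = 2.5000^(1/0.5) ≈ 6.2500
y* = (k*)^α = 6.2500^0.5 ≈ 2.5000

y* = 2.50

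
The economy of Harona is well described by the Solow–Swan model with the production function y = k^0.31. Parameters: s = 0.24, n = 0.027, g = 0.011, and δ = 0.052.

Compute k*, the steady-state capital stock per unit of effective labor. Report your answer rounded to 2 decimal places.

k* = 4.14

In steady state, investment equals break-even investment: s·k^α = (n + g + δ)·k.
Rearranging, k^(1−α) = s / (n + g + δ).
k^0.69 = 0.24 / (0.027 + 0.011 + 0.052) = 0.24 / 0.090 = 2.6667
k* = 2.6667^(1/0.69) ≈ 4.1434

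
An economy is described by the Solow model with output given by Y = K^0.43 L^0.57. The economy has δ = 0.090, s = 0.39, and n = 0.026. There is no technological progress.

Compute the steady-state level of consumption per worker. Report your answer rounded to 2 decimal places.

Steady state requires s·f(k) = (n + δ)·k, i.e. s·k^α = (n + δ)·k.
Dividing both sides by k: k^(1−α) = s / (n + δ).
k^0.57 = 0.39 / (0.026 + 0.090) = 0.39 / 0.116 = 3.3621
k* = 3.3621^(1/0.57) ≈ 8.3922
y* = (k*)^α = 8.3922^0.43 ≈ 2.4961
c* = (1 − s)·y* = (1 − 0.39) × 2.4961 ≈ 1.5226

c* = 1.52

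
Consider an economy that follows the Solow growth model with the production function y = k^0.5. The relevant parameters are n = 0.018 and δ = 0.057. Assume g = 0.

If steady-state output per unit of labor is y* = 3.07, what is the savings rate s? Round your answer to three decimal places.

In steady state, investment equals break-even investment: s·k^α = (n + δ)·k.
Since y* = [s/(n + δ)]^(α/(1−α)), we have s/(n + δ) = (y*)^((1−α)/α) = 3.07^1 = 3.0700.
Therefore s = 3.0700 × (n + δ) = 3.0700 × 0.075 = 0.2303.

s ≈ 0.230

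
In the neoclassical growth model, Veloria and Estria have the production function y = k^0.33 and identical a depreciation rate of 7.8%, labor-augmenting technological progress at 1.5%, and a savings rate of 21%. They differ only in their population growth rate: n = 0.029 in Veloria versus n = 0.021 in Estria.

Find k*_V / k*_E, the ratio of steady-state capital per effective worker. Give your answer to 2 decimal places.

Steady-state k* = [s/(n + g + δ)]^(1/(1−α)), so the ratio is [ (s_V/(n + g + δ)_V) / (s_E/(n + g + δ)_E) ]^1.4925.
s_V/(n + g + δ)_V = 0.21/0.122 = 1.7213; s_E/(n + g + δ)_E = 0.21/0.114 = 1.8421.
Ratio = (1.7213/1.8421)^1.4925 = 0.9344^1.4925 ≈ 0.9037

k*_V / k*_E ≈ 0.90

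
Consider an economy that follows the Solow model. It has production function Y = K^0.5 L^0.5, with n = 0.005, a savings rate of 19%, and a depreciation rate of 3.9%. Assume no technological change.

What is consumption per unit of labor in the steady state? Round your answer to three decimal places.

c* = 3.498

Steady state requires s·f(k) = (n + δ)·k, i.e. s·k^α = (n + δ)·k.
Dividing both sides by k: k^(1−α) = s / (n + δ).
k^0.5 = 0.19 / (0.005 + 0.039) = 0.19 / 0.044 = 4.3182
k* = 4.3182^(1/0.5) ≈ 18.6469
y* = (k*)^α = 18.6469^0.5 ≈ 4.3182
c* = (1 − s)·y* = (1 − 0.19) × 4.3182 ≈ 3.4977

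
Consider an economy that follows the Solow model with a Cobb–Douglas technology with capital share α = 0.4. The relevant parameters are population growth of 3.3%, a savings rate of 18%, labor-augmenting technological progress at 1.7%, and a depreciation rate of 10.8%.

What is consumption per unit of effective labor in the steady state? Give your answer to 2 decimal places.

c* = 0.89

At the steady state, Δk = 0, so s·k^α = (n + g + δ)·k.
Dividing both sides by k: k^(1−α) = s / (n + g + δ).
k^0.6 = 0.18 / (0.033 + 0.017 + 0.108) = 0.18 / 0.158 = 1.1392
k* = 1.1392^(1/0.6) ≈ 1.2426
y* = (k*)^α = 1.2426^0.4 ≈ 1.0908
c* = (1 − s)·y* = (1 − 0.18) × 1.0908 ≈ 0.8945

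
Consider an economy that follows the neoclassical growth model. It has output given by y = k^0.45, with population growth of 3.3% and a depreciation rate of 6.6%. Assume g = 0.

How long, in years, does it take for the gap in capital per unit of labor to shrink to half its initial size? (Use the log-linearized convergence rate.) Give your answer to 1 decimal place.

Near the steady state the convergence rate is λ = (1 − α)(n + δ).
λ = (1 − 0.45) × 0.099 = 0.55 × 0.099 = 0.05445
Half-life = ln 2 / λ = 0.6931 / 0.05445 ≈ 12.73 years

t_½ ≈ 12.7 years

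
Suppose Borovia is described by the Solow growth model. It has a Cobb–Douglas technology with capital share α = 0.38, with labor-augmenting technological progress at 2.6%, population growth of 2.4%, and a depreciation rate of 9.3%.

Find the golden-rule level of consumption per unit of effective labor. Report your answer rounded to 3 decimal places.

At the golden rule, f'(k) = n + g + δ, so α·k^(α−1) = n + g + δ and k_gold = (α/(n + g + δ))^(1/(1−α)).
k_gold = (0.38/0.143)^(1/0.62) = 2.6573^1.6129 ≈ 4.8370
c_gold = f(k_gold) − (n + g + δ)·k_gold = 1.8203 − 0.143×4.8370 ≈ 1.1286

c_gold ≈ 1.129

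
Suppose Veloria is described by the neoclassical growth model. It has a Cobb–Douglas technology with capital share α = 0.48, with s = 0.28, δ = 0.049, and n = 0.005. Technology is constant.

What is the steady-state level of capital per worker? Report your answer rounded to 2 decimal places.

Steady state requires s·f(k) = (n + δ)·k, i.e. s·k^α = (n + δ)·k.
Dividing both sides by k: k^(1−α) = s / (n + δ).
k^0.52 = 0.28 / (0.005 + 0.049) = 0.28 / 0.054 = 5.1852
k* = 5.1852^(1/0.52) ≈ 23.6891

k* = 23.69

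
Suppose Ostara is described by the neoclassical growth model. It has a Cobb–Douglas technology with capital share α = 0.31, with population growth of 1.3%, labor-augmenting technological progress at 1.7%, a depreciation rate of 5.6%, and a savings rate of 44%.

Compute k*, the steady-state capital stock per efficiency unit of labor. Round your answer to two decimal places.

In steady state, investment equals break-even investment: s·k^α = (n + g + δ)·k.
Rearranging, k^(1−α) = s / (n + g + δ).
k^0.69 = 0.44 / (0.013 + 0.017 + 0.056) = 0.44 / 0.086 = 5.1163
k* = 5.1163^(1/0.69) ≈ 10.6530

k* ≈ 10.65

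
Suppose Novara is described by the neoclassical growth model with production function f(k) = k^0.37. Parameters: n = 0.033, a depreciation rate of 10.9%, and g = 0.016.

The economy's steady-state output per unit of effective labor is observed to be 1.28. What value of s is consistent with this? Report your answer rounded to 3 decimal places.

s ≈ 0.241

Steady state requires s·f(k) = (n + g + δ)·k, i.e. s·k^α = (n + g + δ)·k.
Since y* = [s/(n + g + δ)]^(α/(1−α)), we have s/(n + g + δ) = (y*)^((1−α)/α) = 1.28^1.7027 = 1.5225.
Therefore s = 1.5225 × (n + g + δ) = 1.5225 × 0.158 = 0.2406.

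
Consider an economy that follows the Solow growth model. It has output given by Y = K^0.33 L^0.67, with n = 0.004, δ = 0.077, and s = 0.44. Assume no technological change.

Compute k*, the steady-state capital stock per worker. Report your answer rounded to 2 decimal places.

Steady state requires s·f(k) = (n + δ)·k, i.e. s·k^α = (n + δ)·k.
Dividing both sides by k: k^(1−α) = s / (n + δ).
k^0.67 = 0.44 / (0.004 + 0.077) = 0.44 / 0.081 = 5.4321
k* = 5.4321^(1/0.67) ≈ 12.5016

k* ≈ 12.50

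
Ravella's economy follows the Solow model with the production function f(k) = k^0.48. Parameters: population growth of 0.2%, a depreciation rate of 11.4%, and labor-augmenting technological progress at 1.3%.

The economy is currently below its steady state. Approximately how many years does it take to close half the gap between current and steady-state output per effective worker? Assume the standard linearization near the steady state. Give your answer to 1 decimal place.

Near the steady state the convergence rate is λ = (1 − α)(n + g + δ).
λ = (1 − 0.48) × 0.129 = 0.52 × 0.129 = 0.06708
Half-life = ln 2 / λ = 0.6931 / 0.06708 ≈ 10.33 years

t_½ ≈ 10.3 years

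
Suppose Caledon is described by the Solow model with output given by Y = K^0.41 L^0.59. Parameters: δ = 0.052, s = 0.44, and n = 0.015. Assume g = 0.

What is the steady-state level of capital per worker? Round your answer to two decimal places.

k* = 24.29

At the steady state, Δk = 0, so s·k^α = (n + δ)·k.
Dividing both sides by k: k^(1−α) = s / (n + δ).
k^0.59 = 0.44 / (0.015 + 0.052) = 0.44 / 0.067 = 6.5672
k* = 6.5672^(1/0.59) ≈ 24.2879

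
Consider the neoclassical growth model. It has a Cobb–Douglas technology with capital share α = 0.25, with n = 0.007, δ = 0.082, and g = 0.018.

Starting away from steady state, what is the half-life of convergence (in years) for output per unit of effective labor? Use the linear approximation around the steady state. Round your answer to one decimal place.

Near the steady state the convergence rate is λ = (1 − α)(n + g + δ).
λ = (1 − 0.25) × 0.107 = 0.75 × 0.107 = 0.08025
Half-life = ln 2 / λ = 0.6931 / 0.08025 ≈ 8.64 years

t_½ ≈ 8.6 years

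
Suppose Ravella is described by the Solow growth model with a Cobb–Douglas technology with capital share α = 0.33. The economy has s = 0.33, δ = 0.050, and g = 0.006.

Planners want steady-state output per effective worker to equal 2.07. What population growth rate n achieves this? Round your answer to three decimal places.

n ≈ 0.019

At the steady state, Δk = 0, so s·k^α = (n + g + δ)·k.
Since y* = [s/(n + g + δ)]^(α/(1−α)), we have s/(n + g + δ) = (y*)^((1−α)/α) = 2.07^2.0303 = 4.3804.
Therefore n + g + δ = s / 4.3804 = 0.33 / 4.3804 = 0.0753, so n = 0.0753 − 0.056 = 0.0193.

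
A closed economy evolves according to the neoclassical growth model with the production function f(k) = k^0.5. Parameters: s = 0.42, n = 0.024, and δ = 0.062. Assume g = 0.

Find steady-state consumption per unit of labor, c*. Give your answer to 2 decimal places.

c* = 2.83

Steady state requires s·f(k) = (n + δ)·k, i.e. s·k^α = (n + δ)·k.
Rearranging, k^(1−α) = s / (n + δ).
k^0.5 = 0.42 / (0.024 + 0.062) = 0.42 / 0.086 = 4.8837
k* = 4.8837^(1/0.5) ≈ 23.8505
y* = (k*)^α = 23.8505^0.5 ≈ 4.8837
c* = (1 − s)·y* = (1 − 0.42) × 4.8837 ≈ 2.8325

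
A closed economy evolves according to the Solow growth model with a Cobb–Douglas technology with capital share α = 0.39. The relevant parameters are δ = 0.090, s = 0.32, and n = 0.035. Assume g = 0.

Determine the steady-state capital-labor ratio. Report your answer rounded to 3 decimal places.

k* ≈ 4.669

Steady state requires s·f(k) = (n + δ)·k, i.e. s·k^α = (n + δ)·k.
Dividing both sides by k: k^(1−α) = s / (n + δ).
k^0.61 = 0.32 / (0.035 + 0.090) = 0.32 / 0.125 = 2.5600
k* = 2.5600^(1/0.61) ≈ 4.6692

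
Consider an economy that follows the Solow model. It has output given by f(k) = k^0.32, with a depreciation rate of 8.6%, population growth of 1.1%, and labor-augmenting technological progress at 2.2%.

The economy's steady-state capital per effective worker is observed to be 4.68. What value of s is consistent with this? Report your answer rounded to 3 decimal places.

s ≈ 0.340

At the steady state, Δk = 0, so s·k^α = (n + g + δ)·k.
So s / (n + g + δ) = (k*)^(1−α) = 4.68^0.68 = 2.8561.
Therefore s = 2.8561 × (n + g + δ) = 2.8561 × 0.119 = 0.3399.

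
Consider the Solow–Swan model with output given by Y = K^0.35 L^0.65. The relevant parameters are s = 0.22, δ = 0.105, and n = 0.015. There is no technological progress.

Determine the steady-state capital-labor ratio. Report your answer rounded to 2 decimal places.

k* ≈ 2.54

At the steady state, Δk = 0, so s·k^α = (n + δ)·k.
Rearranging, k^(1−α) = s / (n + δ).
k^0.65 = 0.22 / (0.015 + 0.105) = 0.22 / 0.120 = 1.8333
k* = 1.8333^(1/0.65) ≈ 2.5408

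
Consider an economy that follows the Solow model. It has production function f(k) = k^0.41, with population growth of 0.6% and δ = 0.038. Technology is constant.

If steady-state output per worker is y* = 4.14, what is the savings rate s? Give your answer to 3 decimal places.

Steady state requires s·f(k) = (n + δ)·k, i.e. s·k^α = (n + δ)·k.
Since y* = [s/(n + δ)]^(α/(1−α)), we have s/(n + δ) = (y*)^((1−α)/α) = 4.14^1.439 = 7.7244.
Therefore s = 7.7244 × (n + δ) = 7.7244 × 0.044 = 0.3399.

s ≈ 0.340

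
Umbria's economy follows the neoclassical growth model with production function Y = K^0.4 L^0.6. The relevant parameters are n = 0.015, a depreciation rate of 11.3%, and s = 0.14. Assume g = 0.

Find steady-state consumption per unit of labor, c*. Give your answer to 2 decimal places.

c* ≈ 0.91

Steady state requires s·f(k) = (n + δ)·k, i.e. s·k^α = (n + δ)·k.
Dividing both sides by k: k^(1−α) = s / (n + δ).
k^0.6 = 0.14 / (0.015 + 0.113) = 0.14 / 0.128 = 1.0938
k* = 1.0938^(1/0.6) ≈ 1.1612
y* = (k*)^α = 1.1612^0.4 ≈ 1.0616
c* = (1 − s)·y* = (1 − 0.14) × 1.0616 ≈ 0.9130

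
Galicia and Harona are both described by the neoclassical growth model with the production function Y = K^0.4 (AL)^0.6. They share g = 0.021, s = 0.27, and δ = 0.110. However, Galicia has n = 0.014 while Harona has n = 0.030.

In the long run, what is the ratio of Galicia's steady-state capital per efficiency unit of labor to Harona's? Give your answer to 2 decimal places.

k*_G / k*_H ≈ 1.19

Steady-state k* = [s/(n + g + δ)]^(1/(1−α)), so the ratio is [ (s_G/(n + g + δ)_G) / (s_H/(n + g + δ)_H) ]^1.6667.
s_G/(n + g + δ)_G = 0.27/0.145 = 1.8621; s_H/(n + g + δ)_H = 0.27/0.161 = 1.6770.
Ratio = (1.8621/1.6770)^1.6667 = 1.1104^1.6667 ≈ 1.1907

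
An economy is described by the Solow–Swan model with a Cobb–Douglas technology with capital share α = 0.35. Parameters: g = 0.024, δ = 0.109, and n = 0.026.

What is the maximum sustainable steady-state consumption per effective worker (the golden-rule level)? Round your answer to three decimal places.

At the golden rule, f'(k) = n + g + δ, so α·k^(α−1) = n + g + δ and k_gold = (α/(n + g + δ))^(1/(1−α)).
k_gold = (0.35/0.159)^(1/0.65) = 2.2013^1.5385 ≈ 3.3668
c_gold = f(k_gold) − (n + g + δ)·k_gold = 1.5294 − 0.159×3.3668 ≈ 0.9941

c_gold ≈ 0.994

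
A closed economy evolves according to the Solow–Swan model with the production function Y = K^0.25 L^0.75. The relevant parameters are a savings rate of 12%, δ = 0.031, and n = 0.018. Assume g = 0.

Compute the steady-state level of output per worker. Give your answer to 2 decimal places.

Steady state requires s·f(k) = (n + δ)·k, i.e. s·k^α = (n + δ)·k.
Dividing both sides by k: k^(1−α) = s / (n + δ).
k^0.75 = 0.12 / (0.018 + 0.031) = 0.12 / 0.049 = 2.4490
k* = 2.4490^(1/0.75) ≈ 3.3010
y* = (k*)^α = 3.3010^0.25 ≈ 1.3479

y* = 1.35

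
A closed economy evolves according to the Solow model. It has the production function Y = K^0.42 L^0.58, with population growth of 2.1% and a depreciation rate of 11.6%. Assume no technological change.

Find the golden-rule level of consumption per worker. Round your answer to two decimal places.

At the golden rule, f'(k) = n + δ, so α·k^(α−1) = n + δ and k_gold = (α/(n + δ))^(1/(1−α)).
k_gold = (0.42/0.137)^(1/0.58) = 3.0657^1.7241 ≈ 6.8996
c_gold = f(k_gold) − (n + δ)·k_gold = 2.2506 − 0.137×6.8996 ≈ 1.3054

c_gold ≈ 1.31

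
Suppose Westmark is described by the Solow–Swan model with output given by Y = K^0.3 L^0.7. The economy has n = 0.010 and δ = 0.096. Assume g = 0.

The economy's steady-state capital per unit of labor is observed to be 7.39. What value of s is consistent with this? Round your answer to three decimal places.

Steady state requires s·f(k) = (n + δ)·k, i.e. s·k^α = (n + δ)·k.
So s / (n + δ) = (k*)^(1−α) = 7.39^0.7 = 4.0556.
Therefore s = 4.0556 × (n + δ) = 4.0556 × 0.106 = 0.4299.

s ≈ 0.430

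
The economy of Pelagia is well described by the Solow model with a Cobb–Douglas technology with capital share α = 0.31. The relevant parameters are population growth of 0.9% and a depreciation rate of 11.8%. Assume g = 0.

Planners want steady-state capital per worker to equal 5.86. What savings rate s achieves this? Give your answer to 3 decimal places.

In steady state, investment equals break-even investment: s·k^α = (n + δ)·k.
So s / (n + δ) = (k*)^(1−α) = 5.86^0.69 = 3.3873.
Therefore s = 3.3873 × (n + δ) = 3.3873 × 0.127 = 0.4302.

s ≈ 0.430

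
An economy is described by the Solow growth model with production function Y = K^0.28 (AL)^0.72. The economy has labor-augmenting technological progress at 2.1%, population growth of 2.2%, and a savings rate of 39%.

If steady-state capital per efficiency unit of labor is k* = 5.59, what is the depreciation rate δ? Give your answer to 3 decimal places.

δ ≈ 0.070

Steady state requires s·f(k) = (n + g + δ)·k, i.e. s·k^α = (n + g + δ)·k.
So s / (n + g + δ) = (k*)^(1−α) = 5.59^0.72 = 3.4525.
Therefore n + g + δ = s / 3.4525 = 0.39 / 3.4525 = 0.1130, so δ = 0.1130 − 0.043 = 0.0700.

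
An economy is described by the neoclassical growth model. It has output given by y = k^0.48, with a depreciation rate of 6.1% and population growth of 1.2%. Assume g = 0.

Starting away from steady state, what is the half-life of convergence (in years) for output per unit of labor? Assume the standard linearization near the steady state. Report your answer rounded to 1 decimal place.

Near the steady state the convergence rate is λ = (1 − α)(n + δ).
λ = (1 − 0.48) × 0.073 = 0.52 × 0.073 = 0.03796
Half-life = ln 2 / λ = 0.6931 / 0.03796 ≈ 18.26 years

about 18.3 years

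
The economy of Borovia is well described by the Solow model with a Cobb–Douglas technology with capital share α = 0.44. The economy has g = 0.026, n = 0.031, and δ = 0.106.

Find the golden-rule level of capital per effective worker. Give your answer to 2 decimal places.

k_gold ≈ 5.89

The golden rule sets f'(k) = n + g + δ, i.e. α·k^(α−1) = n + g + δ.
So k^(1−α) = α / (n + g + δ) = 0.44 / 0.163 = 2.6994.
k_gold = 2.6994^(1/0.56) ≈ 5.8901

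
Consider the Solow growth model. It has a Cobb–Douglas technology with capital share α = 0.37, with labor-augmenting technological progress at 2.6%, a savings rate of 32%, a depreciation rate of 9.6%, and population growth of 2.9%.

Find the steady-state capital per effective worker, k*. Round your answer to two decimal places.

k* ≈ 3.29

Steady state requires s·f(k) = (n + g + δ)·k, i.e. s·k^α = (n + g + δ)·k.
Dividing both sides by k: k^(1−α) = s / (n + g + δ).
k^0.63 = 0.32 / (0.029 + 0.026 + 0.096) = 0.32 / 0.151 = 2.1192
k* = 2.1192^(1/0.63) ≈ 3.2941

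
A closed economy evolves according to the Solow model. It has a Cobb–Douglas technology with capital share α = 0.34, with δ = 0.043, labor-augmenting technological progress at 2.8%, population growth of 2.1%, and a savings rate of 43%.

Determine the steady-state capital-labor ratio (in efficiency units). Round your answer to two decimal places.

k* ≈ 10.34

In steady state, investment equals break-even investment: s·k^α = (n + g + δ)·k.
Rearranging, k^(1−α) = s / (n + g + δ).
k^0.66 = 0.43 / (0.021 + 0.028 + 0.043) = 0.43 / 0.092 = 4.6739
k* = 4.6739^(1/0.66) ≈ 10.3435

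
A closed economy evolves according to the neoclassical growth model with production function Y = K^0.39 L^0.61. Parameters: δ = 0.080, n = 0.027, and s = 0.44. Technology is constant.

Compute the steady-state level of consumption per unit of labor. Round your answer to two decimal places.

At the steady state, Δk = 0, so s·k^α = (n + δ)·k.
Rearranging, k^(1−α) = s / (n + δ).
k^0.61 = 0.44 / (0.027 + 0.080) = 0.44 / 0.107 = 4.1121
k* = 4.1121^(1/0.61) ≈ 10.1546
y* = (k*)^α = 10.1546^0.39 ≈ 2.4694
c* = (1 − s)·y* = (1 − 0.44) × 2.4694 ≈ 1.3829

c* = 1.38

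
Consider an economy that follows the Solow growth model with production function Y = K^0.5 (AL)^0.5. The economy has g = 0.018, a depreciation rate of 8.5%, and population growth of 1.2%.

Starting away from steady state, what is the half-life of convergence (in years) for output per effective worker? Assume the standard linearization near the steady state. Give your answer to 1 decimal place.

half-life ≈ 12.1 years

Near the steady state the convergence rate is λ = (1 − α)(n + g + δ).
λ = (1 − 0.5) × 0.115 = 0.5 × 0.115 = 0.0575
Half-life = ln 2 / λ = 0.6931 / 0.0575 ≈ 12.05 years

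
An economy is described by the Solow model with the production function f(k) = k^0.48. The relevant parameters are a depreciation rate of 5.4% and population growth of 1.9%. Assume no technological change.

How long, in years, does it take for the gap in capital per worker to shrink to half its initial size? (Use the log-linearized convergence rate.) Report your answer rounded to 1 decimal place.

half-life ≈ 18.3 years

Near the steady state the convergence rate is λ = (1 − α)(n + δ).
λ = (1 − 0.48) × 0.073 = 0.52 × 0.073 = 0.03796
Half-life = ln 2 / λ = 0.6931 / 0.03796 ≈ 18.26 years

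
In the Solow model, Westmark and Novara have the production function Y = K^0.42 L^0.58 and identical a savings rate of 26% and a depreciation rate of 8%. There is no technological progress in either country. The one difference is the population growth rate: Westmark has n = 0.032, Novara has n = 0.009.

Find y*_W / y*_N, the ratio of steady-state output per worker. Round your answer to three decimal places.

Steady-state y* = [s/(n + δ)]^(α/(1−α)), so the ratio is [ (s_W/(n + δ)_W) / (s_N/(n + δ)_N) ]^0.7241.
s_W/(n + δ)_W = 0.26/0.112 = 2.3214; s_N/(n + δ)_N = 0.26/0.089 = 2.9213.
Ratio = (2.3214/2.9213)^0.7241 = 0.7946^0.7241 ≈ 0.8466

y*_W / y*_N ≈ 0.847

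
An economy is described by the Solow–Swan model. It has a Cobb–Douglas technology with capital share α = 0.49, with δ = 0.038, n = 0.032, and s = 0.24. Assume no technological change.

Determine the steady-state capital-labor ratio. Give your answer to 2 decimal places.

k* = 11.20

At the steady state, Δk = 0, so s·k^α = (n + δ)·k.
Dividing both sides by k: k^(1−α) = s / (n + δ).
k^0.51 = 0.24 / (0.032 + 0.038) = 0.24 / 0.070 = 3.4286
k* = 3.4286^(1/0.51) ≈ 11.2008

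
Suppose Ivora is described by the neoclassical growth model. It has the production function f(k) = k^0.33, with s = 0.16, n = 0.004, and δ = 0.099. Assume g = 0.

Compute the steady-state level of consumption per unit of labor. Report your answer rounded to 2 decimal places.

In steady state, investment equals break-even investment: s·k^α = (n + δ)·k.
Dividing both sides by k: k^(1−α) = s / (n + δ).
k^0.67 = 0.16 / (0.004 + 0.099) = 0.16 / 0.103 = 1.5534
k* = 1.5534^(1/0.67) ≈ 1.9297
y* = (k*)^α = 1.9297^0.33 ≈ 1.2423
c* = (1 − s)·y* = (1 − 0.16) × 1.2423 ≈ 1.0435

c* = 1.04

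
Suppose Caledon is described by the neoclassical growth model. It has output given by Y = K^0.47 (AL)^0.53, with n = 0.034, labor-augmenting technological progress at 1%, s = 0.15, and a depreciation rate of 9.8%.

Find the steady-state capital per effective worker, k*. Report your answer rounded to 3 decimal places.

At the steady state, Δk = 0, so s·k^α = (n + g + δ)·k.
Rearranging, k^(1−α) = s / (n + g + δ).
k^0.53 = 0.15 / (0.034 + 0.010 + 0.098) = 0.15 / 0.142 = 1.0563
k* = 1.0563^(1/0.53) ≈ 1.1089

k* = 1.109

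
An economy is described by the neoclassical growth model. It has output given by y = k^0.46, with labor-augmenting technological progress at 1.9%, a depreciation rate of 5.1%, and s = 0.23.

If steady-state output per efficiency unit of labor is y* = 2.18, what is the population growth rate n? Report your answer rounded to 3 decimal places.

n ≈ 0.022

Steady state requires s·f(k) = (n + g + δ)·k, i.e. s·k^α = (n + g + δ)·k.
Since y* = [s/(n + g + δ)]^(α/(1−α)), we have s/(n + g + δ) = (y*)^((1−α)/α) = 2.18^1.1739 = 2.4964.
Therefore n + g + δ = s / 2.4964 = 0.23 / 2.4964 = 0.0921, so n = 0.0921 − 0.070 = 0.0221.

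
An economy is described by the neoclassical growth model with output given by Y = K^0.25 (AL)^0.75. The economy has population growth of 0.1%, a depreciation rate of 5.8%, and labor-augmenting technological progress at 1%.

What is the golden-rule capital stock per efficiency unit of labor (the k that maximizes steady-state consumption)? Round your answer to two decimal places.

The golden rule sets f'(k) = n + g + δ, i.e. α·k^(α−1) = n + g + δ.
So k^(1−α) = α / (n + g + δ) = 0.25 / 0.069 = 3.6232.
k_gold = 3.6232^(1/0.75) ≈ 5.5649

k_gold ≈ 5.56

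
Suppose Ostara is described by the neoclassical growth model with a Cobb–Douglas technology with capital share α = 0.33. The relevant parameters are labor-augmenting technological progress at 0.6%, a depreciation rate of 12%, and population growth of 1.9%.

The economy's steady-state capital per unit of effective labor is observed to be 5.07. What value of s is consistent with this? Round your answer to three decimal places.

s ≈ 0.430

In steady state, investment equals break-even investment: s·k^α = (n + g + δ)·k.
So s / (n + g + δ) = (k*)^(1−α) = 5.07^0.67 = 2.9673.
Therefore s = 2.9673 × (n + g + δ) = 2.9673 × 0.145 = 0.4303.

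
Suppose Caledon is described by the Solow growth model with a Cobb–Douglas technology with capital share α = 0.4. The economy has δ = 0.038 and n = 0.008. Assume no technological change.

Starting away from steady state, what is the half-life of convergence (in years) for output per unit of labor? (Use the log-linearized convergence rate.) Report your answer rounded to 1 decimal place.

t_½ ≈ 25.1 years

Near the steady state the convergence rate is λ = (1 − α)(n + δ).
λ = (1 − 0.4) × 0.046 = 0.6 × 0.046 = 0.0276
Half-life = ln 2 / λ = 0.6931 / 0.0276 ≈ 25.11 years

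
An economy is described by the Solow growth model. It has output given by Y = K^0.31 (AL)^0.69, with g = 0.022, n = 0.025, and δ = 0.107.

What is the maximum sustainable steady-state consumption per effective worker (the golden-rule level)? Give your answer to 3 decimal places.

c_gold ≈ 0.945

At the golden rule, f'(k) = n + g + δ, so α·k^(α−1) = n + g + δ and k_gold = (α/(n + g + δ))^(1/(1−α)).
k_gold = (0.31/0.154)^(1/0.69) = 2.0130^1.4493 ≈ 2.7565
c_gold = f(k_gold) − (n + g + δ)·k_gold = 1.3693 − 0.154×2.7565 ≈ 0.9448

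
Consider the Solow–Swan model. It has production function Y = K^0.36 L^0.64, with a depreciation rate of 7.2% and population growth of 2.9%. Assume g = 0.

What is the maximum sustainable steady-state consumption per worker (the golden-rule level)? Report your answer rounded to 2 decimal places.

c_gold ≈ 1.31

At the golden rule, f'(k) = n + δ, so α·k^(α−1) = n + δ and k_gold = (α/(n + δ))^(1/(1−α)).
k_gold = (0.36/0.101)^(1/0.64) = 3.5644^1.5625 ≈ 7.2858
c_gold = f(k_gold) − (n + δ)·k_gold = 2.0441 − 0.101×7.2858 ≈ 1.3082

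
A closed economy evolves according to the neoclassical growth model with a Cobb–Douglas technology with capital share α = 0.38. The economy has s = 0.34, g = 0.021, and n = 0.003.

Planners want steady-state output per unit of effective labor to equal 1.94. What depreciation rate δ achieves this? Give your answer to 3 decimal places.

In steady state, investment equals break-even investment: s·k^α = (n + g + δ)·k.
Since y* = [s/(n + g + δ)]^(α/(1−α)), we have s/(n + g + δ) = (y*)^((1−α)/α) = 1.94^1.6316 = 2.9483.
Therefore n + g + δ = s / 2.9483 = 0.34 / 2.9483 = 0.1153, so δ = 0.1153 − 0.024 = 0.0913.

δ ≈ 0.091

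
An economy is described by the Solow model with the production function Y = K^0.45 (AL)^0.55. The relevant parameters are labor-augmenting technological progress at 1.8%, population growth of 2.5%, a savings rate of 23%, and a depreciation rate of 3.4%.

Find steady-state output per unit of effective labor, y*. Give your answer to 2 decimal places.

y* ≈ 2.45

In steady state, investment equals break-even investment: s·k^α = (n + g + δ)·k.
Dividing both sides by k: k^(1−α) = s / (n + g + δ).
k^0.55 = 0.23 / (0.025 + 0.018 + 0.034) = 0.23 / 0.077 = 2.9870
k* = 2.9870^(1/0.55) ≈ 7.3125
y* = (k*)^α = 7.3125^0.45 ≈ 2.4481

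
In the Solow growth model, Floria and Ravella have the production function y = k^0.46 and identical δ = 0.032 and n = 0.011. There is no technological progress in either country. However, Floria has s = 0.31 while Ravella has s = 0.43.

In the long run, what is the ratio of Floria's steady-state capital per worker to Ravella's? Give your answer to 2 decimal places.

k*_F / k*_R ≈ 0.55

Steady-state k* = [s/(n + δ)]^(1/(1−α)), so the ratio is [ (s_F/(n + δ)_F) / (s_R/(n + δ)_R) ]^1.8519.
s_F/(n + δ)_F = 0.31/0.043 = 7.2093; s_R/(n + δ)_R = 0.43/0.043 = 10.0000.
Ratio = (7.2093/10.0000)^1.8519 = 0.7209^1.8519 ≈ 0.5455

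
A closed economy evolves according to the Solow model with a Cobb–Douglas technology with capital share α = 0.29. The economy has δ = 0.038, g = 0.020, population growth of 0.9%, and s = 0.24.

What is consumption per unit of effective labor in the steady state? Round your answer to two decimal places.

c* ≈ 1.28

Steady state requires s·f(k) = (n + g + δ)·k, i.e. s·k^α = (n + g + δ)·k.
Dividing both sides by k: k^(1−α) = s / (n + g + δ).
k^0.71 = 0.24 / (0.009 + 0.020 + 0.038) = 0.24 / 0.067 = 3.5821
k* = 3.5821^(1/0.71) ≈ 6.0322
y* = (k*)^α = 6.0322^0.29 ≈ 1.6840
c* = (1 − s)·y* = (1 − 0.24) × 1.6840 ≈ 1.2798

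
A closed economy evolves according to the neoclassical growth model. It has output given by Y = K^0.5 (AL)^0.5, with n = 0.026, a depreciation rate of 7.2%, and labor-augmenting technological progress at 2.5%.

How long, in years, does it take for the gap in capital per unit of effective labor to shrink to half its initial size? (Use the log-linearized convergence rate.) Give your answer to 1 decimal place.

Near the steady state the convergence rate is λ = (1 − α)(n + g + δ).
λ = (1 − 0.5) × 0.123 = 0.5 × 0.123 = 0.0615
Half-life = ln 2 / λ = 0.6931 / 0.0615 ≈ 11.27 years

t_½ ≈ 11.3 years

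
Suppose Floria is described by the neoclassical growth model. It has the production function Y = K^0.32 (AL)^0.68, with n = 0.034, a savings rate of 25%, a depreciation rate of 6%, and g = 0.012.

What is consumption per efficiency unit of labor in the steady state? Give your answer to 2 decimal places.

At the steady state, Δk = 0, so s·k^α = (n + g + δ)·k.
Rearranging, k^(1−α) = s / (n + g + δ).
k^0.68 = 0.25 / (0.034 + 0.012 + 0.060) = 0.25 / 0.106 = 2.3585
k* = 2.3585^(1/0.68) ≈ 3.5318
y* = (k*)^α = 3.5318^0.32 ≈ 1.4975
c* = (1 − s)·y* = (1 − 0.25) × 1.4975 ≈ 1.1231

c* ≈ 1.12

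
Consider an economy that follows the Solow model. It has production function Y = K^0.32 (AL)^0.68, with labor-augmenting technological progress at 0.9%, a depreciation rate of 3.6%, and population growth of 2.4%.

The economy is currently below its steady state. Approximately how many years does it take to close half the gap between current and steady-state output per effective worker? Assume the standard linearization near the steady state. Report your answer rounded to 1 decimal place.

half-life ≈ 14.8 years

Near the steady state the convergence rate is λ = (1 − α)(n + g + δ).
λ = (1 − 0.32) × 0.069 = 0.68 × 0.069 = 0.04692
Half-life = ln 2 / λ = 0.6931 / 0.04692 ≈ 14.77 years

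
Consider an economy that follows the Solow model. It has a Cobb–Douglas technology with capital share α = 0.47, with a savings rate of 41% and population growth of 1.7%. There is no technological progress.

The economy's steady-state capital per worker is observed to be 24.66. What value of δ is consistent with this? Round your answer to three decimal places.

δ ≈ 0.058

In steady state, investment equals break-even investment: s·k^α = (n + δ)·k.
So s / (n + δ) = (k*)^(1−α) = 24.66^0.53 = 5.4671.
Therefore n + δ = s / 5.4671 = 0.41 / 5.4671 = 0.0750, so δ = 0.0750 − 0.017 = 0.0580.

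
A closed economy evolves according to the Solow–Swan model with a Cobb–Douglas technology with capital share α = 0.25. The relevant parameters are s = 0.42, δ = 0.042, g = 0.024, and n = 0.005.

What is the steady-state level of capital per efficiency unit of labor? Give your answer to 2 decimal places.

Steady state requires s·f(k) = (n + g + δ)·k, i.e. s·k^α = (n + g + δ)·k.
Dividing both sides by k: k^(1−α) = s / (n + g + δ).
k^0.75 = 0.42 / (0.005 + 0.024 + 0.042) = 0.42 / 0.071 = 5.9155
k* = 5.9155^(1/0.75) ≈ 10.6985

k* ≈ 10.70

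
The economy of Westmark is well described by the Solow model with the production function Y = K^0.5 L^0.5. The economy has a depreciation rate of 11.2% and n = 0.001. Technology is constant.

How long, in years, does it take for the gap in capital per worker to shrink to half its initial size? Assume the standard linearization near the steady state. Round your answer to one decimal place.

Near the steady state the convergence rate is λ = (1 − α)(n + δ).
λ = (1 − 0.5) × 0.113 = 0.5 × 0.113 = 0.0565
Half-life = ln 2 / λ = 0.6931 / 0.0565 ≈ 12.27 years

about 12.3 years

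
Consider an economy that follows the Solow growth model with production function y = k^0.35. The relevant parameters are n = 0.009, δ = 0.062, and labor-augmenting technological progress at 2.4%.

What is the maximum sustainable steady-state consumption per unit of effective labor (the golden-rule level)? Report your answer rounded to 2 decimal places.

At the golden rule, f'(k) = n + g + δ, so α·k^(α−1) = n + g + δ and k_gold = (α/(n + g + δ))^(1/(1−α)).
k_gold = (0.35/0.095)^(1/0.65) = 3.6842^1.5385 ≈ 7.4357
c_gold = f(k_gold) − (n + g + δ)·k_gold = 2.0182 − 0.095×7.4357 ≈ 1.3118

c_gold ≈ 1.31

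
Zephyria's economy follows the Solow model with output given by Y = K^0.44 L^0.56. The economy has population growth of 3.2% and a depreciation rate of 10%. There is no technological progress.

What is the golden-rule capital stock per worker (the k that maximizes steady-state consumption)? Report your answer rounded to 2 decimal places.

The golden rule sets f'(k) = n + δ, i.e. α·k^(α−1) = n + δ.
So k^(1−α) = α / (n + δ) = 0.44 / 0.132 = 3.3333.
k_gold = 3.3333^(1/0.56) ≈ 8.5843

k_gold ≈ 8.58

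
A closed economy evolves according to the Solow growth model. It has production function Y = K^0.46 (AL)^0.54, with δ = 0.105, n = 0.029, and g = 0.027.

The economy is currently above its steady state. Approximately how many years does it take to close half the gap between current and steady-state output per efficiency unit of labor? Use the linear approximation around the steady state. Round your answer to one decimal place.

t_½ ≈ 8.0 years

Near the steady state the convergence rate is λ = (1 − α)(n + g + δ).
λ = (1 − 0.46) × 0.161 = 0.54 × 0.161 = 0.08694
Half-life = ln 2 / λ = 0.6931 / 0.08694 ≈ 7.97 years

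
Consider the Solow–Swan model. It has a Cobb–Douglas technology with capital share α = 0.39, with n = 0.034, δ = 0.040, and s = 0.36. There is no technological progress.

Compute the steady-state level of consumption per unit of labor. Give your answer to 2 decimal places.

At the steady state, Δk = 0, so s·k^α = (n + δ)·k.
Dividing both sides by k: k^(1−α) = s / (n + δ).
k^0.61 = 0.36 / (0.034 + 0.040) = 0.36 / 0.074 = 4.8649
k* = 4.8649^(1/0.61) ≈ 13.3768
y* = (k*)^α = 13.3768^0.39 ≈ 2.7496
c* = (1 − s)·y* = (1 − 0.36) × 2.7496 ≈ 1.7597

c* ≈ 1.76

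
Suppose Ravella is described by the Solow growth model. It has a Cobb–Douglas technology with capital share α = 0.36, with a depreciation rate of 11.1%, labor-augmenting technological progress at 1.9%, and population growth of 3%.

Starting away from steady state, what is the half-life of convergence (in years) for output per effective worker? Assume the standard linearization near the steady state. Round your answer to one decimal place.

Near the steady state the convergence rate is λ = (1 − α)(n + g + δ).
λ = (1 − 0.36) × 0.160 = 0.64 × 0.160 = 0.1024
Half-life = ln 2 / λ = 0.6931 / 0.1024 ≈ 6.77 years

about 6.8 years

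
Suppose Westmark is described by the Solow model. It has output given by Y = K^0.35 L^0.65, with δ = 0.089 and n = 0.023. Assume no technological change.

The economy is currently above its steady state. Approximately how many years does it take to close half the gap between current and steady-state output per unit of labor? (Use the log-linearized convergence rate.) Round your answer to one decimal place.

Near the steady state the convergence rate is λ = (1 − α)(n + δ).
λ = (1 − 0.35) × 0.112 = 0.65 × 0.112 = 0.0728
Half-life = ln 2 / λ = 0.6931 / 0.0728 ≈ 9.52 years

about 9.5 years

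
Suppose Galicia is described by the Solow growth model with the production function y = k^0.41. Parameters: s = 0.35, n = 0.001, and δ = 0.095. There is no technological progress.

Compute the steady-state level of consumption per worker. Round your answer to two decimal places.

Steady state requires s·f(k) = (n + δ)·k, i.e. s·k^α = (n + δ)·k.
Rearranging, k^(1−α) = s / (n + δ).
k^0.59 = 0.35 / (0.001 + 0.095) = 0.35 / 0.096 = 3.6458
k* = 3.6458^(1/0.59) ≈ 8.9576
y* = (k*)^α = 8.9576^0.41 ≈ 2.4570
c* = (1 − s)·y* = (1 − 0.35) × 2.4570 ≈ 1.5971

c* = 1.60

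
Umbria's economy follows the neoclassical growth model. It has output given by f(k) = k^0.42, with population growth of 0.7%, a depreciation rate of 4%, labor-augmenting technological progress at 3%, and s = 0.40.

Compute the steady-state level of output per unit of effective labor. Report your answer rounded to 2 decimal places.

y* = 3.30

Steady state requires s·f(k) = (n + g + δ)·k, i.e. s·k^α = (n + g + δ)·k.
Rearranging, k^(1−α) = s / (n + g + δ).
k^0.58 = 0.40 / (0.007 + 0.030 + 0.040) = 0.40 / 0.077 = 5.1948
k* = 5.1948^(1/0.58) ≈ 17.1293
y* = (k*)^α = 17.1293^0.42 ≈ 3.2974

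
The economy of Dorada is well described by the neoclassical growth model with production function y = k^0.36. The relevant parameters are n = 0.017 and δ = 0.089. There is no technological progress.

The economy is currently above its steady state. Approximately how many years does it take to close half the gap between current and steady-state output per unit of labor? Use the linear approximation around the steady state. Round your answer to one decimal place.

half-life ≈ 10.2 years

Near the steady state the convergence rate is λ = (1 − α)(n + δ).
λ = (1 − 0.36) × 0.106 = 0.64 × 0.106 = 0.06784
Half-life = ln 2 / λ = 0.6931 / 0.06784 ≈ 10.22 years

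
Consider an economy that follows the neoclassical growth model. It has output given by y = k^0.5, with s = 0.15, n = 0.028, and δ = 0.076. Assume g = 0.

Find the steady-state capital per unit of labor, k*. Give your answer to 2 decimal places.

k* = 2.08

At the steady state, Δk = 0, so s·k^α = (n + δ)·k.
Rearranging, k^(1−α) = s / (n + δ).
k^0.5 = 0.15 / (0.028 + 0.076) = 0.15 / 0.104 = 1.4423
k* = 1.4423^(1/0.5) ≈ 2.0802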